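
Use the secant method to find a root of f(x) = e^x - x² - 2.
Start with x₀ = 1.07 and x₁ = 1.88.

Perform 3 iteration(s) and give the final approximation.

f(x) = e^x - x² - 2
x₀ = 1.07, x₁ = 1.88

Secant formula: x_{n+1} = x_n - f(x_n)(x_n - x_{n-1})/(f(x_n) - f(x_{n-1}))

Iteration 1:
  f(1.070000) = -0.229521
  f(1.880000) = 1.019105
  x_2 = 1.880000 - 1.019105×(1.880000 - 1.070000)/(1.019105 - (-0.229521))
       = 1.218893
Iteration 2:
  f(1.880000) = 1.019105
  f(1.218893) = -0.102260
  x_3 = 1.218893 - (-0.102260)×(1.218893 - 1.880000)/(-0.102260 - 1.019105)
       = 1.279181
Iteration 3:
  f(1.218893) = -0.102260
  f(1.279181) = -0.042609
  x_4 = 1.279181 - (-0.042609)×(1.279181 - 1.218893)/(-0.042609 - (-0.102260))
       = 1.322245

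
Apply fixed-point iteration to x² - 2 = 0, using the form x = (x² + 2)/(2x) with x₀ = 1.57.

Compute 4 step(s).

Equation: x² - 2 = 0
Fixed-point form: x = (x² + 2)/(2x)
x₀ = 1.57

x_1 = g(1.570000) = 1.421943
x_2 = g(1.421943) = 1.414235
x_3 = g(1.414235) = 1.414214
x_4 = g(1.414214) = 1.414214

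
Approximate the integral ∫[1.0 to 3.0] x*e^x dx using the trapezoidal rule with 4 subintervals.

f(x) = x*e^x
a = 1.0, b = 3.0, n = 4
h = (b - a)/n = 0.500000

Trapezoidal rule: (h/2)[f(x₀) + 2f(x₁) + 2f(x₂) + ... + f(xₙ)]

x_0 = 1.0000, f(x_0) = 2.718282, coefficient = 1
x_1 = 1.5000, f(x_1) = 6.722534, coefficient = 2
x_2 = 2.0000, f(x_2) = 14.778112, coefficient = 2
x_3 = 2.5000, f(x_3) = 30.456235, coefficient = 2
x_4 = 3.0000, f(x_4) = 60.256611, coefficient = 1

I ≈ (0.500000/2) × 166.888654 = 41.722164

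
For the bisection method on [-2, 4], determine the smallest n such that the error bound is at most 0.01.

We need (b-a)/2^n ≤ 0.01
(4 - (-2))/2^n ≤ 0.01
6/2^n ≤ 0.01
2^n ≥ 600
n ≥ log₂(600) = 9.23
n ≥ 10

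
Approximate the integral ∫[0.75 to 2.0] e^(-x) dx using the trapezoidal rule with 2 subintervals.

f(x) = e^(-x)
a = 0.75, b = 2.0, n = 2
h = (b - a)/n = 0.625000

Trapezoidal rule: (h/2)[f(x₀) + 2f(x₁) + 2f(x₂) + ... + f(xₙ)]

x_0 = 0.7500, f(x_0) = 0.472367, coefficient = 1
x_1 = 1.3750, f(x_1) = 0.252840, coefficient = 2
x_2 = 2.0000, f(x_2) = 0.135335, coefficient = 1

I ≈ (0.625000/2) × 1.113381 = 0.347932
Exact value: 0.337031
Error: 0.010900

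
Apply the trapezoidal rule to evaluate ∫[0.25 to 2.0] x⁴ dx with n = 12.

f(x) = x⁴
a = 0.25, b = 2.0, n = 12
h = (b - a)/n = 0.145833

Trapezoidal rule: (h/2)[f(x₀) + 2f(x₁) + 2f(x₂) + ... + f(xₙ)]

x_0 = 0.2500, f(x_0) = 0.003906, coefficient = 1
x_1 = 0.3958, f(x_1) = 0.024550, coefficient = 2
x_2 = 0.5417, f(x_2) = 0.086085, coefficient = 2
x_3 = 0.6875, f(x_3) = 0.223404, coefficient = 2
x_4 = 0.8333, f(x_4) = 0.482253, coefficient = 2
x_5 = 0.9792, f(x_5) = 0.919235, coefficient = 2
x_6 = 1.1250, f(x_6) = 1.601807, coefficient = 2
x_7 = 1.2708, f(x_7) = 2.608281, coefficient = 2
x_8 = 1.4167, f(x_8) = 4.027826, coefficient = 2
x_9 = 1.5625, f(x_9) = 5.960464, coefficient = 2
x_10 = 1.7083, f(x_10) = 8.517075, coefficient = 2
x_11 = 1.8542, f(x_11) = 11.819390, coefficient = 2
x_12 = 2.0000, f(x_12) = 16.000000, coefficient = 1

I ≈ (0.145833/2) × 88.544647 = 6.456380
Exact value: 6.399805
Error: 0.056576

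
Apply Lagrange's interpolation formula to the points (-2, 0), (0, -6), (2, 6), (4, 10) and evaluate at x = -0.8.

Lagrange interpolation formula:
P(x) = Σ yᵢ × Lᵢ(x)
where Lᵢ(x) = Π_{j≠i} (x - xⱼ)/(xᵢ - xⱼ)

L_0(-0.8) = (-0.8 - 0)/(-2 - 0) × (-0.8 - 2)/(-2 - 2) × (-0.8 - 4)/(-2 - 4) = 0.224000
L_1(-0.8) = (-0.8 - (-2))/(0 - (-2)) × (-0.8 - 2)/(0 - 2) × (-0.8 - 4)/(0 - 4) = 1.008000
L_2(-0.8) = (-0.8 - (-2))/(2 - (-2)) × (-0.8 - 0)/(2 - 0) × (-0.8 - 4)/(2 - 4) = -0.288000
L_3(-0.8) = (-0.8 - (-2))/(4 - (-2)) × (-0.8 - 0)/(4 - 0) × (-0.8 - 2)/(4 - 2) = 0.056000

P(-0.8) = 0×L_0(-0.8) + (-6)×L_1(-0.8) + 6×L_2(-0.8) + 10×L_3(-0.8)
P(-0.8) = -7.216000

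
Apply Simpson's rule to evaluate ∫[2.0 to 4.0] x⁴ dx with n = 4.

f(x) = x⁴
a = 2.0, b = 4.0, n = 4
h = (b - a)/n = 0.500000

Simpson's rule: (h/3)[f(x₀) + 4f(x₁) + 2f(x₂) + ... + f(xₙ)]

x_0 = 2.0000, f(x_0) = 16.000000, coefficient = 1
x_1 = 2.5000, f(x_1) = 39.062500, coefficient = 4
x_2 = 3.0000, f(x_2) = 81.000000, coefficient = 2
x_3 = 3.5000, f(x_3) = 150.062500, coefficient = 4
x_4 = 4.0000, f(x_4) = 256.000000, coefficient = 1

I ≈ (0.500000/3) × 1190.500000 = 198.416667
Exact value: 198.400000
Error: 0.016667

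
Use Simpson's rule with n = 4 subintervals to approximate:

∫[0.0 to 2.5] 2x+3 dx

f(x) = 2x+3
a = 0.0, b = 2.5, n = 4
h = (b - a)/n = 0.625000

Simpson's rule: (h/3)[f(x₀) + 4f(x₁) + 2f(x₂) + ... + f(xₙ)]

x_0 = 0.0000, f(x_0) = 3.000000, coefficient = 1
x_1 = 0.6250, f(x_1) = 4.250000, coefficient = 4
x_2 = 1.2500, f(x_2) = 5.500000, coefficient = 2
x_3 = 1.8750, f(x_3) = 6.750000, coefficient = 4
x_4 = 2.5000, f(x_4) = 8.000000, coefficient = 1

I ≈ (0.625000/3) × 66.000000 = 13.750000
Exact value: 13.750000
Error: 0.000000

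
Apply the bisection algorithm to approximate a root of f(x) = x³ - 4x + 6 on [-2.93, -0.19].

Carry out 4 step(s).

f(x) = x³ - 4x + 6
Initial interval: [-2.93, -0.19]

Iteration 1:
  c_1 = (-2.930000 + (-0.190000))/2 = -1.560000
  f(c_1) = f(-1.560000) = 8.443584
  f(a) × f(c) < 0, new interval: [-2.930000, -1.560000]
Iteration 2:
  c_2 = (-2.930000 + (-1.560000))/2 = -2.245000
  f(c_2) = f(-2.245000) = 3.665144
  f(a) × f(c) < 0, new interval: [-2.930000, -2.245000]
Iteration 3:
  c_3 = (-2.930000 + (-2.245000))/2 = -2.587500
  f(c_3) = f(-2.587500) = -0.973717
  f(a) × f(c) ≥ 0, new interval: [-2.587500, -2.245000]
Iteration 4:
  c_4 = (-2.587500 + (-2.245000))/2 = -2.416250
  f(c_4) = f(-2.416250) = 1.558294
  f(a) × f(c) < 0, new interval: [-2.587500, -2.416250]

After 4 iteration(s), the approximation is c_4 = -2.416250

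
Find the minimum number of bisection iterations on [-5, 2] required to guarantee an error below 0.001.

We need (b-a)/2^n ≤ 0.001
(2 - (-5))/2^n ≤ 0.001
7/2^n ≤ 0.001
2^n ≥ 7000
n ≥ log₂(7000) = 12.77
n ≥ 13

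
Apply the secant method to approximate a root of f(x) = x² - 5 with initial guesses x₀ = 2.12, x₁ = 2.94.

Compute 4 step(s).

f(x) = x² - 5
x₀ = 2.12, x₁ = 2.94

Secant formula: x_{n+1} = x_n - f(x_n)(x_n - x_{n-1})/(f(x_n) - f(x_{n-1}))

Iteration 1:
  f(2.120000) = -0.505600
  f(2.940000) = 3.643600
  x_2 = 2.940000 - 3.643600×(2.940000 - 2.120000)/(3.643600 - (-0.505600))
       = 2.219921
Iteration 2:
  f(2.940000) = 3.643600
  f(2.219921) = -0.071951
  x_3 = 2.219921 - (-0.071951)×(2.219921 - 2.940000)/(-0.071951 - 3.643600)
       = 2.233865
Iteration 3:
  f(2.219921) = -0.071951
  f(2.233865) = -0.009846
  x_4 = 2.233865 - (-0.009846)×(2.233865 - 2.219921)/(-0.009846 - (-0.071951))
       = 2.236076
Iteration 4:
  f(2.233865) = -0.009846
  f(2.236076) = 0.000036
  x_5 = 2.236076 - 0.000036×(2.236076 - 2.233865)/(0.000036 - (-0.009846))
       = 2.236068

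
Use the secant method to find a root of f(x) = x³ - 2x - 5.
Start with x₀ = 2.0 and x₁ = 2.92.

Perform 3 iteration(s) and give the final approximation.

f(x) = x³ - 2x - 5
x₀ = 2.0, x₁ = 2.92

Secant formula: x_{n+1} = x_n - f(x_n)(x_n - x_{n-1})/(f(x_n) - f(x_{n-1}))

Iteration 1:
  f(2.000000) = -1.000000
  f(2.920000) = 14.057088
  x_2 = 2.920000 - 14.057088×(2.920000 - 2.000000)/(14.057088 - (-1.000000))
       = 2.061101
Iteration 2:
  f(2.920000) = 14.057088
  f(2.061101) = -0.366364
  x_3 = 2.061101 - (-0.366364)×(2.061101 - 2.920000)/(-0.366364 - 14.057088)
       = 2.082917
Iteration 3:
  f(2.061101) = -0.366364
  f(2.082917) = -0.129005
  x_4 = 2.082917 - (-0.129005)×(2.082917 - 2.061101)/(-0.129005 - (-0.366364))
       = 2.094775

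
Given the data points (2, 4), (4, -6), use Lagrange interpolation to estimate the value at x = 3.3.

Lagrange interpolation formula:
P(x) = Σ yᵢ × Lᵢ(x)
where Lᵢ(x) = Π_{j≠i} (x - xⱼ)/(xᵢ - xⱼ)

L_0(3.3) = (3.3 - 4)/(2 - 4) = 0.350000
L_1(3.3) = (3.3 - 2)/(4 - 2) = 0.650000

P(3.3) = 4×L_0(3.3) + (-6)×L_1(3.3)
P(3.3) = -2.500000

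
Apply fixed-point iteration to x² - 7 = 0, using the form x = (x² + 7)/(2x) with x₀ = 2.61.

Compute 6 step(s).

Equation: x² - 7 = 0
Fixed-point form: x = (x² + 7)/(2x)
x₀ = 2.61

x_1 = g(2.610000) = 2.645996
x_2 = g(2.645996) = 2.645751
x_3 = g(2.645751) = 2.645751
x_4 = g(2.645751) = 2.645751
x_5 = g(2.645751) = 2.645751
x_6 = g(2.645751) = 2.645751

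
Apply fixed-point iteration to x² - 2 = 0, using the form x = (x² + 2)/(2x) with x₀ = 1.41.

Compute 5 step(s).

Equation: x² - 2 = 0
Fixed-point form: x = (x² + 2)/(2x)
x₀ = 1.41

x_1 = g(1.410000) = 1.414220
x_2 = g(1.414220) = 1.414214
x_3 = g(1.414214) = 1.414214
x_4 = g(1.414214) = 1.414214
x_5 = g(1.414214) = 1.414214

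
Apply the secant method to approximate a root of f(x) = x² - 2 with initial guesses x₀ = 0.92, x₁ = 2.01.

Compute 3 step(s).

f(x) = x² - 2
x₀ = 0.92, x₁ = 2.01

Secant formula: x_{n+1} = x_n - f(x_n)(x_n - x_{n-1})/(f(x_n) - f(x_{n-1}))

Iteration 1:
  f(0.920000) = -1.153600
  f(2.010000) = 2.040100
  x_2 = 2.010000 - 2.040100×(2.010000 - 0.920000)/(2.040100 - (-1.153600))
       = 1.313720
Iteration 2:
  f(2.010000) = 2.040100
  f(1.313720) = -0.274139
  x_3 = 1.313720 - (-0.274139)×(1.313720 - 2.010000)/(-0.274139 - 2.040100)
       = 1.396200
Iteration 3:
  f(1.313720) = -0.274139
  f(1.396200) = -0.050626
  x_4 = 1.396200 - (-0.050626)×(1.396200 - 1.313720)/(-0.050626 - (-0.274139))
       = 1.414882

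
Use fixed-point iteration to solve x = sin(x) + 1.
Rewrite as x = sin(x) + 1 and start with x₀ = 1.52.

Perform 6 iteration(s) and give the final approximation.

Equation: x = sin(x) + 1
Fixed-point form: x = sin(x) + 1
x₀ = 1.52

x_1 = g(1.520000) = 1.998710
x_2 = g(1.998710) = 1.909833
x_3 = g(1.909833) = 1.943075
x_4 = g(1.943075) = 1.931501
x_5 = g(1.931501) = 1.935648
x_6 = g(1.935648) = 1.934177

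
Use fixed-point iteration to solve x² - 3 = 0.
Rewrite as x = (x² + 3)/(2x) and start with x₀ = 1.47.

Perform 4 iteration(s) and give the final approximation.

Equation: x² - 3 = 0
Fixed-point form: x = (x² + 3)/(2x)
x₀ = 1.47

x_1 = g(1.470000) = 1.755408
x_2 = g(1.755408) = 1.732206
x_3 = g(1.732206) = 1.732051
x_4 = g(1.732051) = 1.732051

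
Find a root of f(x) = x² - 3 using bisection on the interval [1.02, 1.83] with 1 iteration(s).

f(x) = x² - 3
Initial interval: [1.02, 1.83]

Iteration 1:
  c_1 = (1.020000 + 1.830000)/2 = 1.425000
  f(c_1) = f(1.425000) = -0.969375
  f(a) × f(c) ≥ 0, new interval: [1.425000, 1.830000]

After 1 iteration(s), the approximation is c_1 = 1.425000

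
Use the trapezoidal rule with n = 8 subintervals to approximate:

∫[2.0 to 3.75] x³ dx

f(x) = x³
a = 2.0, b = 3.75, n = 8
h = (b - a)/n = 0.218750

Trapezoidal rule: (h/2)[f(x₀) + 2f(x₁) + 2f(x₂) + ... + f(xₙ)]

x_0 = 2.0000, f(x_0) = 8.000000, coefficient = 1
x_1 = 2.2188, f(x_1) = 10.922577, coefficient = 2
x_2 = 2.4375, f(x_2) = 14.482178, coefficient = 2
x_3 = 2.6562, f(x_3) = 18.741608, coefficient = 2
x_4 = 2.8750, f(x_4) = 23.763672, coefficient = 2
x_5 = 3.0938, f(x_5) = 29.611176, coefficient = 2
x_6 = 3.3125, f(x_6) = 36.346924, coefficient = 2
x_7 = 3.5312, f(x_7) = 44.033722, coefficient = 2
x_8 = 3.7500, f(x_8) = 52.734375, coefficient = 1

I ≈ (0.218750/2) × 416.538086 = 45.558853
Exact value: 45.438477
Error: 0.120377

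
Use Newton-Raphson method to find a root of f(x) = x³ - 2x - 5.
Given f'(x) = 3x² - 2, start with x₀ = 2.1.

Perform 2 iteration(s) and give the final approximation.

f(x) = x³ - 2x - 5
f'(x) = 3x² - 2
x₀ = 2.1

Newton-Raphson formula: x_{n+1} = x_n - f(x_n)/f'(x_n)

Iteration 1:
  f(2.100000) = 0.061000
  f'(2.100000) = 11.230000
  x_1 = 2.100000 - 0.061000/11.230000 = 2.094568
Iteration 2:
  f(2.094568) = 0.000186
  f'(2.094568) = 11.161647
  x_2 = 2.094568 - 0.000186/11.161647 = 2.094551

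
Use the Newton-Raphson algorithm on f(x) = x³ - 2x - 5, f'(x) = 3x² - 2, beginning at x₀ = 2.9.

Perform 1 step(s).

f(x) = x³ - 2x - 5
f'(x) = 3x² - 2
x₀ = 2.9

Newton-Raphson formula: x_{n+1} = x_n - f(x_n)/f'(x_n)

Iteration 1:
  f(2.900000) = 13.589000
  f'(2.900000) = 23.230000
  x_1 = 2.900000 - 13.589000/23.230000 = 2.315024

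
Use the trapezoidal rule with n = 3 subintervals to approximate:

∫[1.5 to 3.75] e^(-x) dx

f(x) = e^(-x)
a = 1.5, b = 3.75, n = 3
h = (b - a)/n = 0.750000

Trapezoidal rule: (h/2)[f(x₀) + 2f(x₁) + 2f(x₂) + ... + f(xₙ)]

x_0 = 1.5000, f(x_0) = 0.223130, coefficient = 1
x_1 = 2.2500, f(x_1) = 0.105399, coefficient = 2
x_2 = 3.0000, f(x_2) = 0.049787, coefficient = 2
x_3 = 3.7500, f(x_3) = 0.023518, coefficient = 1

I ≈ (0.750000/2) × 0.557020 = 0.208883
Exact value: 0.199612
Error: 0.009270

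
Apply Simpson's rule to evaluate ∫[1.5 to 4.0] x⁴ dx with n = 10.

f(x) = x⁴
a = 1.5, b = 4.0, n = 10
h = (b - a)/n = 0.250000

Simpson's rule: (h/3)[f(x₀) + 4f(x₁) + 2f(x₂) + ... + f(xₙ)]

x_0 = 1.5000, f(x_0) = 5.062500, coefficient = 1
x_1 = 1.7500, f(x_1) = 9.378906, coefficient = 4
x_2 = 2.0000, f(x_2) = 16.000000, coefficient = 2
x_3 = 2.2500, f(x_3) = 25.628906, coefficient = 4
x_4 = 2.5000, f(x_4) = 39.062500, coefficient = 2
x_5 = 2.7500, f(x_5) = 57.191406, coefficient = 4
x_6 = 3.0000, f(x_6) = 81.000000, coefficient = 2
x_7 = 3.2500, f(x_7) = 111.566406, coefficient = 4
x_8 = 3.5000, f(x_8) = 150.062500, coefficient = 2
x_9 = 3.7500, f(x_9) = 197.753906, coefficient = 4
x_10 = 4.0000, f(x_10) = 256.000000, coefficient = 1

I ≈ (0.250000/3) × 2439.390625 = 203.282552
Exact value: 203.281250
Error: 0.001302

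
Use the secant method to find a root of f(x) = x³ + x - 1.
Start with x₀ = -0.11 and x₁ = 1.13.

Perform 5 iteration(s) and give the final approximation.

f(x) = x³ + x - 1
x₀ = -0.11, x₁ = 1.13

Secant formula: x_{n+1} = x_n - f(x_n)(x_n - x_{n-1})/(f(x_n) - f(x_{n-1}))

Iteration 1:
  f(-0.110000) = -1.111331
  f(1.130000) = 1.572897
  x_2 = 1.130000 - 1.572897×(1.130000 - (-0.110000))/(1.572897 - (-1.111331))
       = 0.403388
Iteration 2:
  f(1.130000) = 1.572897
  f(0.403388) = -0.530972
  x_3 = 0.403388 - (-0.530972)×(0.403388 - 1.130000)/(-0.530972 - 1.572897)
       = 0.586769
Iteration 3:
  f(0.403388) = -0.530972
  f(0.586769) = -0.211207
  x_4 = 0.586769 - (-0.211207)×(0.586769 - 0.403388)/(-0.211207 - (-0.530972))
       = 0.707894
Iteration 4:
  f(0.586769) = -0.211207
  f(0.707894) = 0.062629
  x_5 = 0.707894 - 0.062629×(0.707894 - 0.586769)/(0.062629 - (-0.211207))
       = 0.680191
Iteration 5:
  f(0.707894) = 0.062629
  f(0.680191) = -0.005111
  x_6 = 0.680191 - (-0.005111)×(0.680191 - 0.707894)/(-0.005111 - 0.062629)
       = 0.682282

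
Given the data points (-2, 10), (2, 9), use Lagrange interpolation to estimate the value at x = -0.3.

Lagrange interpolation formula:
P(x) = Σ yᵢ × Lᵢ(x)
where Lᵢ(x) = Π_{j≠i} (x - xⱼ)/(xᵢ - xⱼ)

L_0(-0.3) = (-0.3 - 2)/(-2 - 2) = 0.575000
L_1(-0.3) = (-0.3 - (-2))/(2 - (-2)) = 0.425000

P(-0.3) = 10×L_0(-0.3) + 9×L_1(-0.3)
P(-0.3) = 9.575000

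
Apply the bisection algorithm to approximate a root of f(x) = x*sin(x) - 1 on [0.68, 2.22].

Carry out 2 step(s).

f(x) = x*sin(x) - 1
Initial interval: [0.68, 2.22]

Iteration 1:
  c_1 = (0.680000 + 2.220000)/2 = 1.450000
  f(c_1) = f(1.450000) = 0.439434
  f(a) × f(c) < 0, new interval: [0.680000, 1.450000]
Iteration 2:
  c_2 = (0.680000 + 1.450000)/2 = 1.065000
  f(c_2) = f(1.065000) = -0.068350
  f(a) × f(c) ≥ 0, new interval: [1.065000, 1.450000]

After 2 iteration(s), the approximation is c_2 = 1.065000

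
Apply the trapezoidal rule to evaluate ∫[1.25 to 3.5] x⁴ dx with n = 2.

f(x) = x⁴
a = 1.25, b = 3.5, n = 2
h = (b - a)/n = 1.125000

Trapezoidal rule: (h/2)[f(x₀) + 2f(x₁) + 2f(x₂) + ... + f(xₙ)]

x_0 = 1.2500, f(x_0) = 2.441406, coefficient = 1
x_1 = 2.3750, f(x_1) = 31.816650, coefficient = 2
x_2 = 3.5000, f(x_2) = 150.062500, coefficient = 1

I ≈ (1.125000/2) × 216.137207 = 121.577179
Exact value: 104.433398
Error: 17.143781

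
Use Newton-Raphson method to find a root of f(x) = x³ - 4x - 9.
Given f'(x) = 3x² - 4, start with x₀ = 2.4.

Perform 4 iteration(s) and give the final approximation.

f(x) = x³ - 4x - 9
f'(x) = 3x² - 4
x₀ = 2.4

Newton-Raphson formula: x_{n+1} = x_n - f(x_n)/f'(x_n)

Iteration 1:
  f(2.400000) = -4.776000
  f'(2.400000) = 13.280000
  x_1 = 2.400000 - (-4.776000)/13.280000 = 2.759639
Iteration 2:
  f(2.759639) = 0.977763
  f'(2.759639) = 18.846815
  x_2 = 2.759639 - 0.977763/18.846815 = 2.707759
Iteration 3:
  f(2.707759) = 0.022143
  f'(2.707759) = 17.995878
  x_3 = 2.707759 - 0.022143/17.995878 = 2.706529
Iteration 4:
  f(2.706529) = 0.000012
  f'(2.706529) = 17.975892
  x_4 = 2.706529 - 0.000012/17.975892 = 2.706528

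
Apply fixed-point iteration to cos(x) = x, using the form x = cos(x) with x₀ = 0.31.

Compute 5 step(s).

Equation: cos(x) = x
Fixed-point form: x = cos(x)
x₀ = 0.31

x_1 = g(0.310000) = 0.952334
x_2 = g(0.952334) = 0.579783
x_3 = g(0.579783) = 0.836581
x_4 = g(0.836581) = 0.670005
x_5 = g(0.670005) = 0.783819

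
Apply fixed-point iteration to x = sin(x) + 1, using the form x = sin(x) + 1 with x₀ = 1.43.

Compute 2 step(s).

Equation: x = sin(x) + 1
Fixed-point form: x = sin(x) + 1
x₀ = 1.43

x_1 = g(1.430000) = 1.990105
x_2 = g(1.990105) = 1.913371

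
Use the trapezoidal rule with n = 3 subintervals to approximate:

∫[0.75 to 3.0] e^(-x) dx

f(x) = e^(-x)
a = 0.75, b = 3.0, n = 3
h = (b - a)/n = 0.750000

Trapezoidal rule: (h/2)[f(x₀) + 2f(x₁) + 2f(x₂) + ... + f(xₙ)]

x_0 = 0.7500, f(x_0) = 0.472367, coefficient = 1
x_1 = 1.5000, f(x_1) = 0.223130, coefficient = 2
x_2 = 2.2500, f(x_2) = 0.105399, coefficient = 2
x_3 = 3.0000, f(x_3) = 0.049787, coefficient = 1

I ≈ (0.750000/2) × 1.179212 = 0.442205
Exact value: 0.422579
Error: 0.019625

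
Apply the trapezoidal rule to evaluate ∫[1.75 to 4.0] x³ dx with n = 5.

f(x) = x³
a = 1.75, b = 4.0, n = 5
h = (b - a)/n = 0.450000

Trapezoidal rule: (h/2)[f(x₀) + 2f(x₁) + 2f(x₂) + ... + f(xₙ)]

x_0 = 1.7500, f(x_0) = 5.359375, coefficient = 1
x_1 = 2.2000, f(x_1) = 10.648000, coefficient = 2
x_2 = 2.6500, f(x_2) = 18.609625, coefficient = 2
x_3 = 3.1000, f(x_3) = 29.791000, coefficient = 2
x_4 = 3.5500, f(x_4) = 44.738875, coefficient = 2
x_5 = 4.0000, f(x_5) = 64.000000, coefficient = 1

I ≈ (0.450000/2) × 276.934375 = 62.310234
Exact value: 61.655273
Error: 0.654961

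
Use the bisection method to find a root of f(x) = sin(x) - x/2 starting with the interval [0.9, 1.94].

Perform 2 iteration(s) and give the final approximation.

f(x) = sin(x) - x/2
Initial interval: [0.9, 1.94]

Iteration 1:
  c_1 = (0.900000 + 1.940000)/2 = 1.420000
  f(c_1) = f(1.420000) = 0.278652
  f(a) × f(c) ≥ 0, new interval: [1.420000, 1.940000]
Iteration 2:
  c_2 = (1.420000 + 1.940000)/2 = 1.680000
  f(c_2) = f(1.680000) = 0.154043
  f(a) × f(c) ≥ 0, new interval: [1.680000, 1.940000]

After 2 iteration(s), the approximation is c_2 = 1.680000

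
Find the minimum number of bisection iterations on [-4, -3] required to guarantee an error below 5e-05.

We need (b-a)/2^n ≤ 5e-05
(-3 - (-4))/2^n ≤ 5e-05
1/2^n ≤ 5e-05
2^n ≥ 20000
n ≥ log₂(20000) = 14.29
n ≥ 15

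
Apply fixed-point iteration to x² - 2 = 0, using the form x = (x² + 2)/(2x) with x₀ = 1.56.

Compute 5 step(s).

Equation: x² - 2 = 0
Fixed-point form: x = (x² + 2)/(2x)
x₀ = 1.56

x_1 = g(1.560000) = 1.421026
x_2 = g(1.421026) = 1.414230
x_3 = g(1.414230) = 1.414214
x_4 = g(1.414214) = 1.414214
x_5 = g(1.414214) = 1.414214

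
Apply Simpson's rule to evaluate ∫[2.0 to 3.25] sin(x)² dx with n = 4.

f(x) = sin(x)²
a = 2.0, b = 3.25, n = 4
h = (b - a)/n = 0.312500

Simpson's rule: (h/3)[f(x₀) + 4f(x₁) + 2f(x₂) + ... + f(xₙ)]

x_0 = 2.0000, f(x_0) = 0.826822, coefficient = 1
x_1 = 2.3125, f(x_1) = 0.543639, coefficient = 4
x_2 = 2.6250, f(x_2) = 0.243957, coefficient = 2
x_3 = 2.9375, f(x_3) = 0.041079, coefficient = 4
x_4 = 3.2500, f(x_4) = 0.011706, coefficient = 1

I ≈ (0.312500/3) × 3.665313 = 0.381803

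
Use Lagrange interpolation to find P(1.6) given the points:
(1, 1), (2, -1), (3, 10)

Lagrange interpolation formula:
P(x) = Σ yᵢ × Lᵢ(x)
where Lᵢ(x) = Π_{j≠i} (x - xⱼ)/(xᵢ - xⱼ)

L_0(1.6) = (1.6 - 2)/(1 - 2) × (1.6 - 3)/(1 - 3) = 0.280000
L_1(1.6) = (1.6 - 1)/(2 - 1) × (1.6 - 3)/(2 - 3) = 0.840000
L_2(1.6) = (1.6 - 1)/(3 - 1) × (1.6 - 2)/(3 - 2) = -0.120000

P(1.6) = 1×L_0(1.6) + (-1)×L_1(1.6) + 10×L_2(1.6)
P(1.6) = -1.760000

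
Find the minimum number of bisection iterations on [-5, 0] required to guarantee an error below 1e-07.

We need (b-a)/2^n ≤ 1e-07
(0 - (-5))/2^n ≤ 1e-07
5/2^n ≤ 1e-07
2^n ≥ 50000000
n ≥ log₂(50000000) = 25.58
n ≥ 26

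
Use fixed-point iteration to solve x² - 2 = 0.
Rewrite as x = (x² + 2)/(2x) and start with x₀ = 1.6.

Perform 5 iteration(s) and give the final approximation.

Equation: x² - 2 = 0
Fixed-point form: x = (x² + 2)/(2x)
x₀ = 1.6

x_1 = g(1.600000) = 1.425000
x_2 = g(1.425000) = 1.414254
x_3 = g(1.414254) = 1.414214
x_4 = g(1.414214) = 1.414214
x_5 = g(1.414214) = 1.414214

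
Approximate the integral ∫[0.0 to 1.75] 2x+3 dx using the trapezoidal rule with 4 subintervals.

f(x) = 2x+3
a = 0.0, b = 1.75, n = 4
h = (b - a)/n = 0.437500

Trapezoidal rule: (h/2)[f(x₀) + 2f(x₁) + 2f(x₂) + ... + f(xₙ)]

x_0 = 0.0000, f(x_0) = 3.000000, coefficient = 1
x_1 = 0.4375, f(x_1) = 3.875000, coefficient = 2
x_2 = 0.8750, f(x_2) = 4.750000, coefficient = 2
x_3 = 1.3125, f(x_3) = 5.625000, coefficient = 2
x_4 = 1.7500, f(x_4) = 6.500000, coefficient = 1

I ≈ (0.437500/2) × 38.000000 = 8.312500
Exact value: 8.312500
Error: 0.000000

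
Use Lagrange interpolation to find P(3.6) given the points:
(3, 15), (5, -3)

Lagrange interpolation formula:
P(x) = Σ yᵢ × Lᵢ(x)
where Lᵢ(x) = Π_{j≠i} (x - xⱼ)/(xᵢ - xⱼ)

L_0(3.6) = (3.6 - 5)/(3 - 5) = 0.700000
L_1(3.6) = (3.6 - 3)/(5 - 3) = 0.300000

P(3.6) = 15×L_0(3.6) + (-3)×L_1(3.6)
P(3.6) = 9.600000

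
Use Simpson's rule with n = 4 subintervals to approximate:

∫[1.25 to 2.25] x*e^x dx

f(x) = x*e^x
a = 1.25, b = 2.25, n = 4
h = (b - a)/n = 0.250000

Simpson's rule: (h/3)[f(x₀) + 4f(x₁) + 2f(x₂) + ... + f(xₙ)]

x_0 = 1.2500, f(x_0) = 4.362929, coefficient = 1
x_1 = 1.5000, f(x_1) = 6.722534, coefficient = 4
x_2 = 1.7500, f(x_2) = 10.070555, coefficient = 2
x_3 = 2.0000, f(x_3) = 14.778112, coefficient = 4
x_4 = 2.2500, f(x_4) = 21.347406, coefficient = 1

I ≈ (0.250000/3) × 131.854027 = 10.987836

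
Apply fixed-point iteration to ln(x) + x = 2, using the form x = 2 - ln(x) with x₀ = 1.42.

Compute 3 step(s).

Equation: ln(x) + x = 2
Fixed-point form: x = 2 - ln(x)
x₀ = 1.42

x_1 = g(1.420000) = 1.649343
x_2 = g(1.649343) = 1.499623
x_3 = g(1.499623) = 1.594786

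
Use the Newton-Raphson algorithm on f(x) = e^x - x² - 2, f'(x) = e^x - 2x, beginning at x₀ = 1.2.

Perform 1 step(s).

f(x) = e^x - x² - 2
f'(x) = e^x - 2x
x₀ = 1.2

Newton-Raphson formula: x_{n+1} = x_n - f(x_n)/f'(x_n)

Iteration 1:
  f(1.200000) = -0.119883
  f'(1.200000) = 0.920117
  x_1 = 1.200000 - (-0.119883)/0.920117 = 1.330291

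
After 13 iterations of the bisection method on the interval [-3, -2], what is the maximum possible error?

Bisection error bound: |error| ≤ (b-a)/2^n
|error| ≤ (-2 - (-3))/2^13 = 1/2^13
|error| ≤ 0.0001220703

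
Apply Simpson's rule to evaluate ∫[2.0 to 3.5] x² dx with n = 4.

f(x) = x²
a = 2.0, b = 3.5, n = 4
h = (b - a)/n = 0.375000

Simpson's rule: (h/3)[f(x₀) + 4f(x₁) + 2f(x₂) + ... + f(xₙ)]

x_0 = 2.0000, f(x_0) = 4.000000, coefficient = 1
x_1 = 2.3750, f(x_1) = 5.640625, coefficient = 4
x_2 = 2.7500, f(x_2) = 7.562500, coefficient = 2
x_3 = 3.1250, f(x_3) = 9.765625, coefficient = 4
x_4 = 3.5000, f(x_4) = 12.250000, coefficient = 1

I ≈ (0.375000/3) × 93.000000 = 11.625000
Exact value: 11.625000
Error: 0.000000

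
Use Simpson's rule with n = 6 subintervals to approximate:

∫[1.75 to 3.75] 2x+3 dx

f(x) = 2x+3
a = 1.75, b = 3.75, n = 6
h = (b - a)/n = 0.333333

Simpson's rule: (h/3)[f(x₀) + 4f(x₁) + 2f(x₂) + ... + f(xₙ)]

x_0 = 1.7500, f(x_0) = 6.500000, coefficient = 1
x_1 = 2.0833, f(x_1) = 7.166667, coefficient = 4
x_2 = 2.4167, f(x_2) = 7.833333, coefficient = 2
x_3 = 2.7500, f(x_3) = 8.500000, coefficient = 4
x_4 = 3.0833, f(x_4) = 9.166667, coefficient = 2
x_5 = 3.4167, f(x_5) = 9.833333, coefficient = 4
x_6 = 3.7500, f(x_6) = 10.500000, coefficient = 1

I ≈ (0.333333/3) × 153.000000 = 17.000000
Exact value: 17.000000
Error: 0.000000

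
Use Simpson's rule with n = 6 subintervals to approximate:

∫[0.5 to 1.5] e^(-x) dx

f(x) = e^(-x)
a = 0.5, b = 1.5, n = 6
h = (b - a)/n = 0.166667

Simpson's rule: (h/3)[f(x₀) + 4f(x₁) + 2f(x₂) + ... + f(xₙ)]

x_0 = 0.5000, f(x_0) = 0.606531, coefficient = 1
x_1 = 0.6667, f(x_1) = 0.513417, coefficient = 4
x_2 = 0.8333, f(x_2) = 0.434598, coefficient = 2
x_3 = 1.0000, f(x_3) = 0.367879, coefficient = 4
x_4 = 1.1667, f(x_4) = 0.311403, coefficient = 2
x_5 = 1.3333, f(x_5) = 0.263597, coefficient = 4
x_6 = 1.5000, f(x_6) = 0.223130, coefficient = 1

I ≈ (0.166667/3) × 6.901238 = 0.383402
Exact value: 0.383400
Error: 0.000002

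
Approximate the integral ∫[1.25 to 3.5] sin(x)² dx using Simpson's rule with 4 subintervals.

f(x) = sin(x)²
a = 1.25, b = 3.5, n = 4
h = (b - a)/n = 0.562500

Simpson's rule: (h/3)[f(x₀) + 4f(x₁) + 2f(x₂) + ... + f(xₙ)]

x_0 = 1.2500, f(x_0) = 0.900572, coefficient = 1
x_1 = 1.8125, f(x_1) = 0.942708, coefficient = 4
x_2 = 2.3750, f(x_2) = 0.481199, coefficient = 2
x_3 = 2.9375, f(x_3) = 0.041079, coefficient = 4
x_4 = 3.5000, f(x_4) = 0.123049, coefficient = 1

I ≈ (0.562500/3) × 5.921166 = 1.110219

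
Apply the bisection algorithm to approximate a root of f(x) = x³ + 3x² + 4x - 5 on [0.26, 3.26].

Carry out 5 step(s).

f(x) = x³ + 3x² + 4x - 5
Initial interval: [0.26, 3.26]

Iteration 1:
  c_1 = (0.260000 + 3.260000)/2 = 1.760000
  f(c_1) = f(1.760000) = 16.784576
  f(a) × f(c) < 0, new interval: [0.260000, 1.760000]
Iteration 2:
  c_2 = (0.260000 + 1.760000)/2 = 1.010000
  f(c_2) = f(1.010000) = 3.130601
  f(a) × f(c) < 0, new interval: [0.260000, 1.010000]
Iteration 3:
  c_3 = (0.260000 + 1.010000)/2 = 0.635000
  f(c_3) = f(0.635000) = -0.994277
  f(a) × f(c) ≥ 0, new interval: [0.635000, 1.010000]
Iteration 4:
  c_4 = (0.635000 + 1.010000)/2 = 0.822500
  f(c_4) = f(0.822500) = 0.875945
  f(a) × f(c) < 0, new interval: [0.635000, 0.822500]
Iteration 5:
  c_5 = (0.635000 + 0.822500)/2 = 0.728750
  f(c_5) = f(0.728750) = -0.104748
  f(a) × f(c) ≥ 0, new interval: [0.728750, 0.822500]

After 5 iteration(s), the approximation is c_5 = 0.728750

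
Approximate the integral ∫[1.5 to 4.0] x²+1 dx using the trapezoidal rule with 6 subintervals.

f(x) = x²+1
a = 1.5, b = 4.0, n = 6
h = (b - a)/n = 0.416667

Trapezoidal rule: (h/2)[f(x₀) + 2f(x₁) + 2f(x₂) + ... + f(xₙ)]

x_0 = 1.5000, f(x_0) = 3.250000, coefficient = 1
x_1 = 1.9167, f(x_1) = 4.673611, coefficient = 2
x_2 = 2.3333, f(x_2) = 6.444444, coefficient = 2
x_3 = 2.7500, f(x_3) = 8.562500, coefficient = 2
x_4 = 3.1667, f(x_4) = 11.027778, coefficient = 2
x_5 = 3.5833, f(x_5) = 13.840278, coefficient = 2
x_6 = 4.0000, f(x_6) = 17.000000, coefficient = 1

I ≈ (0.416667/2) × 109.347222 = 22.780671
Exact value: 22.708333
Error: 0.072338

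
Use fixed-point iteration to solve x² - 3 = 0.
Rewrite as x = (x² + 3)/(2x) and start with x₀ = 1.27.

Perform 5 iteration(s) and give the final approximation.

Equation: x² - 3 = 0
Fixed-point form: x = (x² + 3)/(2x)
x₀ = 1.27

x_1 = g(1.270000) = 1.816102
x_2 = g(1.816102) = 1.733996
x_3 = g(1.733996) = 1.732052
x_4 = g(1.732052) = 1.732051
x_5 = g(1.732051) = 1.732051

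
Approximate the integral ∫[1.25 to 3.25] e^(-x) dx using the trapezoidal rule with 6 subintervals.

f(x) = e^(-x)
a = 1.25, b = 3.25, n = 6
h = (b - a)/n = 0.333333

Trapezoidal rule: (h/2)[f(x₀) + 2f(x₁) + 2f(x₂) + ... + f(xₙ)]

x_0 = 1.2500, f(x_0) = 0.286505, coefficient = 1
x_1 = 1.5833, f(x_1) = 0.205290, coefficient = 2
x_2 = 1.9167, f(x_2) = 0.147096, coefficient = 2
x_3 = 2.2500, f(x_3) = 0.105399, coefficient = 2
x_4 = 2.5833, f(x_4) = 0.075522, coefficient = 2
x_5 = 2.9167, f(x_5) = 0.054114, coefficient = 2
x_6 = 3.2500, f(x_6) = 0.038774, coefficient = 1

I ≈ (0.333333/2) × 1.500121 = 0.250020
Exact value: 0.247731
Error: 0.002290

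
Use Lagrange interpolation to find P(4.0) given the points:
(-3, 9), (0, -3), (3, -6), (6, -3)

Lagrange interpolation formula:
P(x) = Σ yᵢ × Lᵢ(x)
where Lᵢ(x) = Π_{j≠i} (x - xⱼ)/(xᵢ - xⱼ)

L_0(4.0) = (4.0 - 0)/(-3 - 0) × (4.0 - 3)/(-3 - 3) × (4.0 - 6)/(-3 - 6) = 0.049383
L_1(4.0) = (4.0 - (-3))/(0 - (-3)) × (4.0 - 3)/(0 - 3) × (4.0 - 6)/(0 - 6) = -0.259259
L_2(4.0) = (4.0 - (-3))/(3 - (-3)) × (4.0 - 0)/(3 - 0) × (4.0 - 6)/(3 - 6) = 1.037037
L_3(4.0) = (4.0 - (-3))/(6 - (-3)) × (4.0 - 0)/(6 - 0) × (4.0 - 3)/(6 - 3) = 0.172840

P(4.0) = 9×L_0(4.0) + (-3)×L_1(4.0) + (-6)×L_2(4.0) + (-3)×L_3(4.0)
P(4.0) = -5.518519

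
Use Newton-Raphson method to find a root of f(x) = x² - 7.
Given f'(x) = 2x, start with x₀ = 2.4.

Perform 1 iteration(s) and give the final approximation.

f(x) = x² - 7
f'(x) = 2x
x₀ = 2.4

Newton-Raphson formula: x_{n+1} = x_n - f(x_n)/f'(x_n)

Iteration 1:
  f(2.400000) = -1.240000
  f'(2.400000) = 4.800000
  x_1 = 2.400000 - (-1.240000)/4.800000 = 2.658333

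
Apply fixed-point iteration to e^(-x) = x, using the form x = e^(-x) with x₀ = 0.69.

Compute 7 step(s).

Equation: e^(-x) = x
Fixed-point form: x = e^(-x)
x₀ = 0.69

x_1 = g(0.690000) = 0.501576
x_2 = g(0.501576) = 0.605575
x_3 = g(0.605575) = 0.545760
x_4 = g(0.545760) = 0.579401
x_5 = g(0.579401) = 0.560234
x_6 = g(0.560234) = 0.571076
x_7 = g(0.571076) = 0.564918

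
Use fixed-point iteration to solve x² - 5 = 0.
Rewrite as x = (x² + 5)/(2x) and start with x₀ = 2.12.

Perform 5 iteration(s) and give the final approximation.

Equation: x² - 5 = 0
Fixed-point form: x = (x² + 5)/(2x)
x₀ = 2.12

x_1 = g(2.120000) = 2.239245
x_2 = g(2.239245) = 2.236070
x_3 = g(2.236070) = 2.236068
x_4 = g(2.236068) = 2.236068
x_5 = g(2.236068) = 2.236068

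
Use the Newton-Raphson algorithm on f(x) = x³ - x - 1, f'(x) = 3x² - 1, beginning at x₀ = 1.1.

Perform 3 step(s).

f(x) = x³ - x - 1
f'(x) = 3x² - 1
x₀ = 1.1

Newton-Raphson formula: x_{n+1} = x_n - f(x_n)/f'(x_n)

Iteration 1:
  f(1.100000) = -0.769000
  f'(1.100000) = 2.630000
  x_1 = 1.100000 - (-0.769000)/2.630000 = 1.392395
Iteration 2:
  f(1.392395) = 0.307132
  f'(1.392395) = 4.816295
  x_2 = 1.392395 - 0.307132/4.816295 = 1.328626
Iteration 3:
  f(1.328626) = 0.016727
  f'(1.328626) = 4.295742
  x_3 = 1.328626 - 0.016727/4.295742 = 1.324732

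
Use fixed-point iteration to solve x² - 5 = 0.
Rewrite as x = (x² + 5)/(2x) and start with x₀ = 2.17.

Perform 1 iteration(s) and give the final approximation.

Equation: x² - 5 = 0
Fixed-point form: x = (x² + 5)/(2x)
x₀ = 2.17

x_1 = g(2.170000) = 2.237074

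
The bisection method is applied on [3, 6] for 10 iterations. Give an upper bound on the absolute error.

Bisection error bound: |error| ≤ (b-a)/2^n
|error| ≤ (6 - 3)/2^10 = 3/2^10
|error| ≤ 0.0029296875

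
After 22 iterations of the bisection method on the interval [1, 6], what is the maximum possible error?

Bisection error bound: |error| ≤ (b-a)/2^n
|error| ≤ (6 - 1)/2^22 = 5/2^22
|error| ≤ 0.0000011921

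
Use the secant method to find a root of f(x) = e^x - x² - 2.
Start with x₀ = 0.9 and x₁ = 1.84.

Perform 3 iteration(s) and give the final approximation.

f(x) = e^x - x² - 2
x₀ = 0.9, x₁ = 1.84

Secant formula: x_{n+1} = x_n - f(x_n)(x_n - x_{n-1})/(f(x_n) - f(x_{n-1}))

Iteration 1:
  f(0.900000) = -0.350397
  f(1.840000) = 0.910938
  x_2 = 1.840000 - 0.910938×(1.840000 - 0.900000)/(0.910938 - (-0.350397))
       = 1.161130
Iteration 2:
  f(1.840000) = 0.910938
  f(1.161130) = -0.154683
  x_3 = 1.161130 - (-0.154683)×(1.161130 - 1.840000)/(-0.154683 - 0.910938)
       = 1.259673
Iteration 3:
  f(1.161130) = -0.154683
  f(1.259673) = -0.062507
  x_4 = 1.259673 - (-0.062507)×(1.259673 - 1.161130)/(-0.062507 - (-0.154683))
       = 1.326498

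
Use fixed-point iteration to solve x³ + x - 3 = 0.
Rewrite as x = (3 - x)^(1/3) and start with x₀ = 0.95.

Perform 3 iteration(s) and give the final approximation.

Equation: x³ + x - 3 = 0
Fixed-point form: x = (3 - x)^(1/3)
x₀ = 0.95

x_1 = g(0.950000) = 1.270334
x_2 = g(1.270334) = 1.200386
x_3 = g(1.200386) = 1.216354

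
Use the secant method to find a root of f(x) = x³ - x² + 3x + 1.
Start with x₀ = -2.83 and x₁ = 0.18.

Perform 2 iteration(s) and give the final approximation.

f(x) = x³ - x² + 3x + 1
x₀ = -2.83, x₁ = 0.18

Secant formula: x_{n+1} = x_n - f(x_n)(x_n - x_{n-1})/(f(x_n) - f(x_{n-1}))

Iteration 1:
  f(-2.830000) = -38.164087
  f(0.180000) = 1.513432
  x_2 = 0.180000 - 1.513432×(0.180000 - (-2.830000))/(1.513432 - (-38.164087))
       = 0.065189
Iteration 2:
  f(0.180000) = 1.513432
  f(0.065189) = 1.191593
  x_3 = 0.065189 - 1.191593×(0.065189 - 0.180000)/(1.191593 - 1.513432)
       = -0.359895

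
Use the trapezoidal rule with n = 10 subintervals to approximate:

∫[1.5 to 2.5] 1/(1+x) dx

f(x) = 1/(1+x)
a = 1.5, b = 2.5, n = 10
h = (b - a)/n = 0.100000

Trapezoidal rule: (h/2)[f(x₀) + 2f(x₁) + 2f(x₂) + ... + f(xₙ)]

x_0 = 1.5000, f(x_0) = 0.400000, coefficient = 1
x_1 = 1.6000, f(x_1) = 0.384615, coefficient = 2
x_2 = 1.7000, f(x_2) = 0.370370, coefficient = 2
x_3 = 1.8000, f(x_3) = 0.357143, coefficient = 2
x_4 = 1.9000, f(x_4) = 0.344828, coefficient = 2
x_5 = 2.0000, f(x_5) = 0.333333, coefficient = 2
x_6 = 2.1000, f(x_6) = 0.322581, coefficient = 2
x_7 = 2.2000, f(x_7) = 0.312500, coefficient = 2
x_8 = 2.3000, f(x_8) = 0.303030, coefficient = 2
x_9 = 2.4000, f(x_9) = 0.294118, coefficient = 2
x_10 = 2.5000, f(x_10) = 0.285714, coefficient = 1

I ≈ (0.100000/2) × 6.730751 = 0.336538
Exact value: 0.336472
Error: 0.000065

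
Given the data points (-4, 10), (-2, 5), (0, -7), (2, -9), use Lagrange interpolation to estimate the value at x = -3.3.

Lagrange interpolation formula:
P(x) = Σ yᵢ × Lᵢ(x)
where Lᵢ(x) = Π_{j≠i} (x - xⱼ)/(xᵢ - xⱼ)

L_0(-3.3) = (-3.3 - (-2))/(-4 - (-2)) × (-3.3 - 0)/(-4 - 0) × (-3.3 - 2)/(-4 - 2) = 0.473687
L_1(-3.3) = (-3.3 - (-4))/(-2 - (-4)) × (-3.3 - 0)/(-2 - 0) × (-3.3 - 2)/(-2 - 2) = 0.765188
L_2(-3.3) = (-3.3 - (-4))/(0 - (-4)) × (-3.3 - (-2))/(0 - (-2)) × (-3.3 - 2)/(0 - 2) = -0.301438
L_3(-3.3) = (-3.3 - (-4))/(2 - (-4)) × (-3.3 - (-2))/(2 - (-2)) × (-3.3 - 0)/(2 - 0) = 0.062562

P(-3.3) = 10×L_0(-3.3) + 5×L_1(-3.3) + (-7)×L_2(-3.3) + (-9)×L_3(-3.3)
P(-3.3) = 10.109813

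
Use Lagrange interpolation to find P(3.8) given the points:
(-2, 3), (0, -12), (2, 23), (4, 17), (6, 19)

Lagrange interpolation formula:
P(x) = Σ yᵢ × Lᵢ(x)
where Lᵢ(x) = Π_{j≠i} (x - xⱼ)/(xᵢ - xⱼ)

L_0(3.8) = (3.8 - 0)/(-2 - 0) × (3.8 - 2)/(-2 - 2) × (3.8 - 4)/(-2 - 4) × (3.8 - 6)/(-2 - 6) = 0.007838
L_1(3.8) = (3.8 - (-2))/(0 - (-2)) × (3.8 - 2)/(0 - 2) × (3.8 - 4)/(0 - 4) × (3.8 - 6)/(0 - 6) = -0.047850
L_2(3.8) = (3.8 - (-2))/(2 - (-2)) × (3.8 - 0)/(2 - 0) × (3.8 - 4)/(2 - 4) × (3.8 - 6)/(2 - 6) = 0.151525
L_3(3.8) = (3.8 - (-2))/(4 - (-2)) × (3.8 - 0)/(4 - 0) × (3.8 - 2)/(4 - 2) × (3.8 - 6)/(4 - 6) = 0.909150
L_4(3.8) = (3.8 - (-2))/(6 - (-2)) × (3.8 - 0)/(6 - 0) × (3.8 - 2)/(6 - 2) × (3.8 - 4)/(6 - 4) = -0.020663

P(3.8) = 3×L_0(3.8) + (-12)×L_1(3.8) + 23×L_2(3.8) + 17×L_3(3.8) + 19×L_4(3.8)
P(3.8) = 19.145750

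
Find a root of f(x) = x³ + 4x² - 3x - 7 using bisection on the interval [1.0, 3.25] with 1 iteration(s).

f(x) = x³ + 4x² - 3x - 7
Initial interval: [1.0, 3.25]

Iteration 1:
  c_1 = (1.000000 + 3.250000)/2 = 2.125000
  f(c_1) = f(2.125000) = 14.283203
  f(a) × f(c) < 0, new interval: [1.000000, 2.125000]

After 1 iteration(s), the approximation is c_1 = 2.125000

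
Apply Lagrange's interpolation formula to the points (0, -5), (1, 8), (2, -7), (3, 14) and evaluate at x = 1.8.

Lagrange interpolation formula:
P(x) = Σ yᵢ × Lᵢ(x)
where Lᵢ(x) = Π_{j≠i} (x - xⱼ)/(xᵢ - xⱼ)

L_0(1.8) = (1.8 - 1)/(0 - 1) × (1.8 - 2)/(0 - 2) × (1.8 - 3)/(0 - 3) = -0.032000
L_1(1.8) = (1.8 - 0)/(1 - 0) × (1.8 - 2)/(1 - 2) × (1.8 - 3)/(1 - 3) = 0.216000
L_2(1.8) = (1.8 - 0)/(2 - 0) × (1.8 - 1)/(2 - 1) × (1.8 - 3)/(2 - 3) = 0.864000
L_3(1.8) = (1.8 - 0)/(3 - 0) × (1.8 - 1)/(3 - 1) × (1.8 - 2)/(3 - 2) = -0.048000

P(1.8) = (-5)×L_0(1.8) + 8×L_1(1.8) + (-7)×L_2(1.8) + 14×L_3(1.8)
P(1.8) = -4.832000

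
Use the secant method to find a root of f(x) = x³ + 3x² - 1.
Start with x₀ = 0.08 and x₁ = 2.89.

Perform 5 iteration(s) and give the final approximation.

f(x) = x³ + 3x² - 1
x₀ = 0.08, x₁ = 2.89

Secant formula: x_{n+1} = x_n - f(x_n)(x_n - x_{n-1})/(f(x_n) - f(x_{n-1}))

Iteration 1:
  f(0.080000) = -0.980288
  f(2.890000) = 48.193869
  x_2 = 2.890000 - 48.193869×(2.890000 - 0.080000)/(48.193869 - (-0.980288))
       = 0.136017
Iteration 2:
  f(2.890000) = 48.193869
  f(0.136017) = -0.941981
  x_3 = 0.136017 - (-0.941981)×(0.136017 - 2.890000)/(-0.941981 - 48.193869)
       = 0.188814
Iteration 3:
  f(0.136017) = -0.941981
  f(0.188814) = -0.886317
  x_4 = 0.188814 - (-0.886317)×(0.188814 - 0.136017)/(-0.886317 - (-0.941981))
       = 1.029460
Iteration 4:
  f(0.188814) = -0.886317
  f(1.029460) = 3.270376
  x_5 = 1.029460 - 3.270376×(1.029460 - 0.188814)/(3.270376 - (-0.886317))
       = 0.368062
Iteration 5:
  f(1.029460) = 3.270376
  f(0.368062) = -0.543730
  x_6 = 0.368062 - (-0.543730)×(0.368062 - 1.029460)/(-0.543730 - 3.270376)
       = 0.462349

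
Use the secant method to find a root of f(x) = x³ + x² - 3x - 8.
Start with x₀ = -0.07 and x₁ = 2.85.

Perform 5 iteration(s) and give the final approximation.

f(x) = x³ + x² - 3x - 8
x₀ = -0.07, x₁ = 2.85

Secant formula: x_{n+1} = x_n - f(x_n)(x_n - x_{n-1})/(f(x_n) - f(x_{n-1}))

Iteration 1:
  f(-0.070000) = -7.785443
  f(2.850000) = 14.721625
  x_2 = 2.850000 - 14.721625×(2.850000 - (-0.070000))/(14.721625 - (-7.785443))
       = 0.940060
Iteration 2:
  f(2.850000) = 14.721625
  f(0.940060) = -9.105724
  x_3 = 0.940060 - (-9.105724)×(0.940060 - 2.850000)/(-9.105724 - 14.721625)
       = 1.669952
Iteration 3:
  f(0.940060) = -9.105724
  f(1.669952) = -5.564056
  x_4 = 1.669952 - (-5.564056)×(1.669952 - 0.940060)/(-5.564056 - (-9.105724))
       = 2.816631
Iteration 4:
  f(1.669952) = -5.564056
  f(2.816631) = 13.829016
  x_5 = 2.816631 - 13.829016×(2.816631 - 1.669952)/(13.829016 - (-5.564056))
       = 1.998945
Iteration 5:
  f(2.816631) = 13.829016
  f(1.998945) = -2.013706
  x_6 = 1.998945 - (-2.013706)×(1.998945 - 2.816631)/(-2.013706 - 13.829016)
       = 2.102878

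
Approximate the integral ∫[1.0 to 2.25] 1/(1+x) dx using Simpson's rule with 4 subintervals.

f(x) = 1/(1+x)
a = 1.0, b = 2.25, n = 4
h = (b - a)/n = 0.312500

Simpson's rule: (h/3)[f(x₀) + 4f(x₁) + 2f(x₂) + ... + f(xₙ)]

x_0 = 1.0000, f(x_0) = 0.500000, coefficient = 1
x_1 = 1.3125, f(x_1) = 0.432432, coefficient = 4
x_2 = 1.6250, f(x_2) = 0.380952, coefficient = 2
x_3 = 1.9375, f(x_3) = 0.340426, coefficient = 4
x_4 = 2.2500, f(x_4) = 0.307692, coefficient = 1

I ≈ (0.312500/3) × 4.661029 = 0.485524
Exact value: 0.485508
Error: 0.000016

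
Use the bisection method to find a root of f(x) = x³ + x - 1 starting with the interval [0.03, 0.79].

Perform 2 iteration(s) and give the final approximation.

f(x) = x³ + x - 1
Initial interval: [0.03, 0.79]

Iteration 1:
  c_1 = (0.030000 + 0.790000)/2 = 0.410000
  f(c_1) = f(0.410000) = -0.521079
  f(a) × f(c) ≥ 0, new interval: [0.410000, 0.790000]
Iteration 2:
  c_2 = (0.410000 + 0.790000)/2 = 0.600000
  f(c_2) = f(0.600000) = -0.184000
  f(a) × f(c) ≥ 0, new interval: [0.600000, 0.790000]

After 2 iteration(s), the approximation is c_2 = 0.600000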